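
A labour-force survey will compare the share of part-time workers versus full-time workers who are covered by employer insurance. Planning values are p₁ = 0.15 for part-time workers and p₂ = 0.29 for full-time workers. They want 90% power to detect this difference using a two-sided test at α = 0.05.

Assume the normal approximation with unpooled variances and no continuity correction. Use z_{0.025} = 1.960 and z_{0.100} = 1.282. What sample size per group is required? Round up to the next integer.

n = (z_{α/2} + z_β)² · [p₁(1−p₁) + p₂(1−p₂)] / (p₁ − p₂)²
  = (1.960 + 1.282)² · (0.15·0.85 + 0.29·0.71) / (-0.14)²
  = (3.242)² · (0.1275 + 0.2059) / 0.0196
  = 10.5106 · 0.3334 / 0.0196
  = 178.79
Round up → n = 179 per group.

n = 179 per group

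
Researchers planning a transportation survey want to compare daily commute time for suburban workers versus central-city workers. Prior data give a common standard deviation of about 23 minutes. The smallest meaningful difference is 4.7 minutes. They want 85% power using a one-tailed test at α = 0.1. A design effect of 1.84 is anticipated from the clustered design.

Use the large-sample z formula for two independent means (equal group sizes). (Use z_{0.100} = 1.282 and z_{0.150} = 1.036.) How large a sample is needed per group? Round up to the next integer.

n = (z_α + z_β)² · (σ₁² + σ₂²) / δ²
  = (1.282 + 1.036)² · (2·23² = 1058) / 4.7²
  = 5.3731 · 1058 / 22.09
  = 257.35
Design effect: 1.84 × 257.35 = 473.52.
Round up → n = 474 per group.

n = 474 per group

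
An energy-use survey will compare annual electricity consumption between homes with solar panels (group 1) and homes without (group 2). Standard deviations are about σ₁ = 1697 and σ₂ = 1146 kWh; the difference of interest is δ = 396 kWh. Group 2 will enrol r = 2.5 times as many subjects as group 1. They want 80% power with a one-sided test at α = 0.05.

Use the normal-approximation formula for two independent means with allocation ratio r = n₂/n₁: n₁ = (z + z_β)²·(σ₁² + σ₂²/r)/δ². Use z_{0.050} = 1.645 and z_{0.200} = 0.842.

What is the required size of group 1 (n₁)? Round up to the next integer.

n₁ = (z_α + z_β)² · (σ₁² + σ₂²/r) / δ²
   = (1.645 + 0.842)² · (1697² + 1146²/2.5) / 396²
   = 6.1852 · (2879809 + 525326.4) / 156816
   = 6.1852 · 3405135.4 / 156816
   = 134.31
Round up → n₁ = 135; n₂ = r·n₁ = 2.5 × 135 = 338.

n₁ = 135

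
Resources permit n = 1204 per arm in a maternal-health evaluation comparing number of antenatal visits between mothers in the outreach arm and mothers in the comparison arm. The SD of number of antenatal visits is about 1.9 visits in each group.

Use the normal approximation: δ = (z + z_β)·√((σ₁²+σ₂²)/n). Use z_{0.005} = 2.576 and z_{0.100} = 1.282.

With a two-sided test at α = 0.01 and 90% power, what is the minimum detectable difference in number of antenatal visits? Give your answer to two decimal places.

Minimum detectable difference ≈ 0.30 visits

δ = (z_{α/2} + z_β) · √((σ₁²+σ₂²)/n)
  = (2.576 + 1.282) · √(7.22/1204)
  = 3.858 · √0.006
  = 3.858 · 0.0774
  = 0.2988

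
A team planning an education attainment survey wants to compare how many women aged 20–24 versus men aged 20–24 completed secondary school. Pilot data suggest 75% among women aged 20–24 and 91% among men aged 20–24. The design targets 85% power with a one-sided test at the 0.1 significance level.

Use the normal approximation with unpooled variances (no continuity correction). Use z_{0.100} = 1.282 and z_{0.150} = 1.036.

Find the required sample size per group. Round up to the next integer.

n = (z_α + z_β)² · [p₁(1−p₁) + p₂(1−p₂)] / (p₁ − p₂)²
  = (1.282 + 1.036)² · (0.75·0.25 + 0.91·0.09) / (-0.16)²
  = (2.318)² · (0.1875 + 0.0819) / 0.0256
  = 5.3731 · 0.2694 / 0.0256
  = 56.54
Round up → n = 57 per group.

n = 57 per group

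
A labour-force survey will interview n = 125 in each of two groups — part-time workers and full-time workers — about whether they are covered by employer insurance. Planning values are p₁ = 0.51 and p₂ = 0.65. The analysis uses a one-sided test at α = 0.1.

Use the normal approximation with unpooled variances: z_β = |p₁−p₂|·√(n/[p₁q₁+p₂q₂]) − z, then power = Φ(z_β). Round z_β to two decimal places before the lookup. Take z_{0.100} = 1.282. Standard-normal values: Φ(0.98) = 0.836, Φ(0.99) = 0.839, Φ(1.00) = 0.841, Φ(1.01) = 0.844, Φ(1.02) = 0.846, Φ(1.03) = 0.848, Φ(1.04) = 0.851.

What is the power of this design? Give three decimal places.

Power ≈ 0.836

z_β = |p₁−p₂|·√(n/[p₁q₁+p₂q₂]) − z_α
    = 0.14 · √(125/0.4774) − 1.282
    = 0.14 · 16.1813 − 1.282
    = 2.2654 − 1.282 = 0.9834 → 0.98
Power = Φ(0.98) = 0.836.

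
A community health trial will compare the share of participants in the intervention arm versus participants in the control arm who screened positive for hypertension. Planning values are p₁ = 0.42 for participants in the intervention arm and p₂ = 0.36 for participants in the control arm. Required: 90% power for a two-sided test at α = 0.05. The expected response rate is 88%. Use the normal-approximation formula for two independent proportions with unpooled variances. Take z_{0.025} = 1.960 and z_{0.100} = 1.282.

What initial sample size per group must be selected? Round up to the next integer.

n = (z_{α/2} + z_β)² · [p₁(1−p₁) + p₂(1−p₂)] / (p₁ − p₂)²
  = (1.960 + 1.282)² · (0.42·0.58 + 0.36·0.64) / (0.06)²
  = (3.242)² · (0.2436 + 0.2304) / 0.0036
  = 10.5106 · 0.4740 / 0.0036
  = 1383.89
Adjust for 88% response: 1383.89 / 0.88 = 1572.60.
Round up → n = 1573 per group.

n = 1573 per group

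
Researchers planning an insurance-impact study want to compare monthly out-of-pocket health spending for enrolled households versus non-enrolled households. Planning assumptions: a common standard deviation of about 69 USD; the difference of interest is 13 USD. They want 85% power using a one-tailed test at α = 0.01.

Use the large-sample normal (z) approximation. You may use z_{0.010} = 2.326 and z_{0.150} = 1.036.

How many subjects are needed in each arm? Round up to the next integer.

n = 637 per group

n = (z_α + z_β)² · (σ₁² + σ₂²) / δ²
  = (2.326 + 1.036)² · (2·69² = 9522) / 13²
  = 11.3030 · 9522 / 169
  = 636.85
Round up → n = 637 per group.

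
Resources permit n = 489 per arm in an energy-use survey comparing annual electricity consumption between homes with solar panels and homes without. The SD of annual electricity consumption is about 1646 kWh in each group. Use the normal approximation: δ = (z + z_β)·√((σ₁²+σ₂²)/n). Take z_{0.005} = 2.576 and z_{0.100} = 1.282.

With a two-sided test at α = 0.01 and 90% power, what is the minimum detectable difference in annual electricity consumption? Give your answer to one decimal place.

Minimum detectable difference ≈ 406.1 kWh

δ = (z_{α/2} + z_β) · √((σ₁²+σ₂²)/n)
  = (2.576 + 1.282) · √(5418632/489)
  = 3.858 · √11081.0
  = 3.858 · 105.2666
  = 406.1184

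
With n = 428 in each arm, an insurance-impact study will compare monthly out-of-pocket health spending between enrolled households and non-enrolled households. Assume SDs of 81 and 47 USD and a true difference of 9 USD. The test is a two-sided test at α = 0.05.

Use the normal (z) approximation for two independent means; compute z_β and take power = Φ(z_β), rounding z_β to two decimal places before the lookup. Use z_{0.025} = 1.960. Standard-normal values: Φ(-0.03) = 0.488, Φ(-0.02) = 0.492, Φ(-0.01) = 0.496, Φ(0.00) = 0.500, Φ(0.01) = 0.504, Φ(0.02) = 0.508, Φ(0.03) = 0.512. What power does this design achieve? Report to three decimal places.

z_β = δ·√(n/(σ₁²+σ₂²)) − z_{α/2}
    = 9 · √(428/8770) − 1.960
    = 9 · 0.22091 − 1.960
    = 1.9882 − 1.960 = 0.0282 → 0.03
Power = Φ(0.03) = 0.512.

Power ≈ 0.512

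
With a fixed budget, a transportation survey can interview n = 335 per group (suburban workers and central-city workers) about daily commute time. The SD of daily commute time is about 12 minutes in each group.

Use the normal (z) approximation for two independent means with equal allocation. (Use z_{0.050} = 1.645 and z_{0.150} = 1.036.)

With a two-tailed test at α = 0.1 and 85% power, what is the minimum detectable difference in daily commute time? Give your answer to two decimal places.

δ = (z_{α/2} + z_β) · √((σ₁²+σ₂²)/n)
  = (1.645 + 1.036) · √(288/335)
  = 2.681 · √0.8597
  = 2.681 · 0.9272
  = 2.4858

Minimum detectable difference ≈ 2.49 minutes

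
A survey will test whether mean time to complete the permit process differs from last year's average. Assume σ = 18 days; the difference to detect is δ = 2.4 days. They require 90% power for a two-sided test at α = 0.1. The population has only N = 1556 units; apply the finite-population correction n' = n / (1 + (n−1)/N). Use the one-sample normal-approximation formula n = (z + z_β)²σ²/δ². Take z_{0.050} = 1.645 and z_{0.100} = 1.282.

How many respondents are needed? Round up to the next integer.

n = 369

n = (z_{α/2} + z_β)² · σ² / δ²
  = (1.645 + 1.282)² · 18² / 2.4²
  = 8.5673 · 324 / 5.76
  = 481.91
Finite-population correction (N = 1556): 481.91 / (1 + (481.91 − 1)/1556) = 368.13.
Round up → n = 369.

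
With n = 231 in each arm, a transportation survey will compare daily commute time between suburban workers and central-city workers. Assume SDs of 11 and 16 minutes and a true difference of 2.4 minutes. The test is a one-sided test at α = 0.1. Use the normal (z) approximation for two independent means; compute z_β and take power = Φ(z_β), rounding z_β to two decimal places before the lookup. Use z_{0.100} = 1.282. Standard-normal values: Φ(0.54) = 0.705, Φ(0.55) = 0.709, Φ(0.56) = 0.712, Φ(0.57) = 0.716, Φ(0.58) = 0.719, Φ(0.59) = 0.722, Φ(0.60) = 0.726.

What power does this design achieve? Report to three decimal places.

Power ≈ 0.726

z_β = δ·√(n/(σ₁²+σ₂²)) − z_α
    = 2.4 · √(231/377) − 1.282
    = 2.4 · 0.78277 − 1.282
    = 1.8787 − 1.282 = 0.5967 → 0.60
Power = Φ(0.60) = 0.726.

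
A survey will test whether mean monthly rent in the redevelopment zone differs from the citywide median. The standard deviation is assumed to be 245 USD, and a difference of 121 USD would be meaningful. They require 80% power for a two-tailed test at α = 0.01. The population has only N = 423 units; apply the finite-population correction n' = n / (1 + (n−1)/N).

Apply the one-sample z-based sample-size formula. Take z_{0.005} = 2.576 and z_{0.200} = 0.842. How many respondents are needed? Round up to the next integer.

n = (z_{α/2} + z_β)² · σ² / δ²
  = (2.576 + 0.842)² · 245² / 121²
  = 11.6827 · 60025 / 14641
  = 47.90
Finite-population correction (N = 423): 47.90 / (1 + (47.90 − 1)/423) = 43.12.
Round up → n = 44.

n = 44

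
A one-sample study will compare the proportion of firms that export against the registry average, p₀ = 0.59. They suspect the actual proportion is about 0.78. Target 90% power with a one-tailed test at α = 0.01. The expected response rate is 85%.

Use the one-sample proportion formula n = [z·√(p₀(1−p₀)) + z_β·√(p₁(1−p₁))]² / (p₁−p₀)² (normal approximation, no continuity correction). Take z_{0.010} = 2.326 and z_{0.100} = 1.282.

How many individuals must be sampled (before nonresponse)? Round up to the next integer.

n = [z_α·√(p₀q₀) + z_β·√(p₁q₁)]² / (p₁ − p₀)²
  = [2.326·√(0.59·0.41) + 1.282·√(0.78·0.22)]² / (0.19)²
  = [2.326·0.4918 + 1.282·0.4142]² / 0.0361
  = [1.6751]² / 0.0361
  = 77.72
Adjust for 85% response: 77.72 / 0.85 = 91.44.
Round up → n = 92.

n = 92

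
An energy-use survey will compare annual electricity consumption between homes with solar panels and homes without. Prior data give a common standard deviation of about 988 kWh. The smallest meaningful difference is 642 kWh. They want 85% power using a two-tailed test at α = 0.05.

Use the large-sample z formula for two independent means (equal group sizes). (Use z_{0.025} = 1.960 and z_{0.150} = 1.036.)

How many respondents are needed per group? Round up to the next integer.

n = 43 per group

n = (z_{α/2} + z_β)² · (σ₁² + σ₂²) / δ²
  = (1.960 + 1.036)² · (2·988² = 1952288) / 642²
  = 8.9760 · 1952288 / 412164
  = 42.52
Round up → n = 43 per group.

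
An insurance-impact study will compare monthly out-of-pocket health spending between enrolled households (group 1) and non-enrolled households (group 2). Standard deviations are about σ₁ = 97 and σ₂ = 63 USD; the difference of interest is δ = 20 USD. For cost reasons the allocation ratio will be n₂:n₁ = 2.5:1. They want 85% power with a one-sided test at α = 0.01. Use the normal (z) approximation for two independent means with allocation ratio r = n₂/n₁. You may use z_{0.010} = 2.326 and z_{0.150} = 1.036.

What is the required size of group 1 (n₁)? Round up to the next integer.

n₁ = (z_α + z_β)² · (σ₁² + σ₂²/r) / δ²
   = (2.326 + 1.036)² · (97² + 63²/2.5) / 20²
   = 11.3030 · (9409 + 1587.6) / 400
   = 11.3030 · 10996.6 / 400
   = 310.74
Round up → n₁ = 311; n₂ = r·n₁ = 2.5 × 311 = 778.

n₁ = 311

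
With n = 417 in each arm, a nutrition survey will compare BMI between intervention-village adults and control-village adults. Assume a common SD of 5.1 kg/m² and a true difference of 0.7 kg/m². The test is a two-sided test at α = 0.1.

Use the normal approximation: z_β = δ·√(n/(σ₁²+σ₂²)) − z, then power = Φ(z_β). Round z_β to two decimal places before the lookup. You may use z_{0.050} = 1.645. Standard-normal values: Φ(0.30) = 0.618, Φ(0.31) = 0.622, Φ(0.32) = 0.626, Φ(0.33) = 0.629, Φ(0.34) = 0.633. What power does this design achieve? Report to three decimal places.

z_β = δ·√(n/(σ₁²+σ₂²)) − z_{α/2}
    = 0.7 · √(417/52.02) − 1.645
    = 0.7 · 2.83128 − 1.645
    = 1.9819 − 1.645 = 0.3369 → 0.34
Power = Φ(0.34) = 0.633.

Power ≈ 0.633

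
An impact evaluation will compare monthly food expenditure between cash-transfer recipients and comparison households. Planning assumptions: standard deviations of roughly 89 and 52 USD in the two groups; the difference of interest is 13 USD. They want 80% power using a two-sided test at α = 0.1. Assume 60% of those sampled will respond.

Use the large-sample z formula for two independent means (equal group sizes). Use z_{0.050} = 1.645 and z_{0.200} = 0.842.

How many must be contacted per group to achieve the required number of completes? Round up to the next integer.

n = 649 per group

n = (z_{α/2} + z_β)² · (σ₁² + σ₂²) / δ²
  = (1.645 + 0.842)² · (89² + 52² = 10625) / 13²
  = 6.1852 · 10625 / 169
  = 388.86
Adjust for 60% response: 388.86 / 0.60 = 648.10.
Round up → n = 649 per group.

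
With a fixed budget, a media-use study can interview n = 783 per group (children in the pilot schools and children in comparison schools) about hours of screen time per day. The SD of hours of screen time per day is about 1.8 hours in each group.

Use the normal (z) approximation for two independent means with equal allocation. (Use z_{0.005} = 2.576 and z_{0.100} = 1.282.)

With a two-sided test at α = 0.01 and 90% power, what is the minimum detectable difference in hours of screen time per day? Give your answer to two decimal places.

Minimum detectable difference ≈ 0.35 hours

δ = (z_{α/2} + z_β) · √((σ₁²+σ₂²)/n)
  = (2.576 + 1.282) · √(6.48/783)
  = 3.858 · √0.00828
  = 3.858 · 0.0910
  = 0.3510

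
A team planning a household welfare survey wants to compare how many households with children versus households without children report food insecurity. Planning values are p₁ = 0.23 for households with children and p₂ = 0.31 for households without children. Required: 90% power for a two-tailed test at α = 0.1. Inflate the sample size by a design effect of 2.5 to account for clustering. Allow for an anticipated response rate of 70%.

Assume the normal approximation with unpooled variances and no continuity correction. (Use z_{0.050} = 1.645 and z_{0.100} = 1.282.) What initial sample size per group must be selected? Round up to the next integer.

n = 1870 per group

n = (z_{α/2} + z_β)² · [p₁(1−p₁) + p₂(1−p₂)] / (p₁ − p₂)²
  = (1.645 + 1.282)² · (0.23·0.77 + 0.31·0.69) / (-0.08)²
  = (2.927)² · (0.1771 + 0.2139) / 0.0064
  = 8.5673 · 0.3910 / 0.0064
  = 523.41
Design effect: 2.5 × 523.41 = 1308.53.
Adjust for 70% response: 1308.53 / 0.70 = 1869.32.
Round up → n = 1870 per group.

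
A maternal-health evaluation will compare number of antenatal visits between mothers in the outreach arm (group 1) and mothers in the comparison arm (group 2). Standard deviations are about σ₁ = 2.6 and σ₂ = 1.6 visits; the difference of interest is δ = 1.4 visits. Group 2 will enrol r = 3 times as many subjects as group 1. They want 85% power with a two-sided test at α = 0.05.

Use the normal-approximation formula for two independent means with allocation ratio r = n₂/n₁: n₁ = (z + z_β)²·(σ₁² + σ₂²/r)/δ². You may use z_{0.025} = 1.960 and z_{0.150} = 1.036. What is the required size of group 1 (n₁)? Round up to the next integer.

n₁ = 35

n₁ = (z_{α/2} + z_β)² · (σ₁² + σ₂²/r) / δ²
   = (1.960 + 1.036)² · (2.6² + 1.6²/3) / 1.4²
   = 8.9760 · (6.76 + 0.85333) / 1.96
   = 8.9760 · 7.6133 / 1.96
   = 34.87
Round up → n₁ = 35; n₂ = r·n₁ = 3 × 35 = 105.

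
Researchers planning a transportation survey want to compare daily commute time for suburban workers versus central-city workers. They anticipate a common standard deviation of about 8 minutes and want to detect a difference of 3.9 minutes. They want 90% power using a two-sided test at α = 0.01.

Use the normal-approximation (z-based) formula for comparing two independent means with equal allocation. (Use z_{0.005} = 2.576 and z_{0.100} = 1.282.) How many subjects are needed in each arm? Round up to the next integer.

n = 126 per group

n = (z_{α/2} + z_β)² · (σ₁² + σ₂²) / δ²
  = (2.576 + 1.282)² · (2·8² = 128) / 3.9²
  = 14.8842 · 128 / 15.21
  = 125.26
Round up → n = 126 per group.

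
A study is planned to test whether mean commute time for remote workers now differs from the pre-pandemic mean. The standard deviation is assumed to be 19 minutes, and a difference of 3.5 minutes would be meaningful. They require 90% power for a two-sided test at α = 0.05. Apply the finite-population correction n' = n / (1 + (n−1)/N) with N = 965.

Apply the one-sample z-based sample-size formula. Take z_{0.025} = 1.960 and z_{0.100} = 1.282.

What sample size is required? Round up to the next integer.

n = 235

n = (z_{α/2} + z_β)² · σ² / δ²
  = (1.960 + 1.282)² · 19² / 3.5²
  = 10.5106 · 361 / 12.25
  = 309.74
Finite-population correction (N = 965): 309.74 / (1 + (309.74 − 1)/965) = 234.66.
Round up → n = 235.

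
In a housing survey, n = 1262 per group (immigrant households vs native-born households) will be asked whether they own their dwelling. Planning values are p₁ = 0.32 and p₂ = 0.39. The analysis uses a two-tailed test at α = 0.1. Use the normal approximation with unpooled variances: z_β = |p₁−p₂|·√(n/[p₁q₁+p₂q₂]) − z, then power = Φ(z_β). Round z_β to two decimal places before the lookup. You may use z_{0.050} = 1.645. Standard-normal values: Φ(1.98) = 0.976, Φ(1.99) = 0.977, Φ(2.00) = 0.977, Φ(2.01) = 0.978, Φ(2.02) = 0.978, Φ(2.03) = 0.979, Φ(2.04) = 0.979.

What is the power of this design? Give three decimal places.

Power ≈ 0.979

z_β = |p₁−p₂|·√(n/[p₁q₁+p₂q₂]) − z_{α/2}
    = 0.07 · √(1262/0.4555) − 1.645
    = 0.07 · 52.6363 − 1.645
    = 3.6845 − 1.645 = 2.0395 → 2.04
Power = Φ(2.04) = 0.979.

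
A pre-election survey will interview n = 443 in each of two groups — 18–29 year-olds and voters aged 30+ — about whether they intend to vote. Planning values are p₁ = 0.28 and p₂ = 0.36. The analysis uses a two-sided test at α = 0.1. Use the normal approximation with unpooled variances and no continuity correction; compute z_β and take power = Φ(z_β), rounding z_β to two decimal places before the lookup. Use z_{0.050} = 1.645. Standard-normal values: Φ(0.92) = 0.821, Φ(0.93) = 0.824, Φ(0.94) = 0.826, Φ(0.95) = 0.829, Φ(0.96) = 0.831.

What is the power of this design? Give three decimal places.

Power ≈ 0.821

z_β = |p₁−p₂|·√(n/[p₁q₁+p₂q₂]) − z_{α/2}
    = 0.08 · √(443/0.4320) − 1.645
    = 0.08 · 32.0229 − 1.645
    = 2.5618 − 1.645 = 0.9168 → 0.92
Power = Φ(0.92) = 0.821.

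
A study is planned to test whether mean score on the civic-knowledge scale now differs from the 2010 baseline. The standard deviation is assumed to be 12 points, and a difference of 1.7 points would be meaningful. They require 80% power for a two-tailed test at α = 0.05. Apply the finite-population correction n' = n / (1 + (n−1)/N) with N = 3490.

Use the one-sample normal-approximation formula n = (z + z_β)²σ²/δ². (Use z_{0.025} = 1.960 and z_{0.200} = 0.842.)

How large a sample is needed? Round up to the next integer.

n = (z_{α/2} + z_β)² · σ² / δ²
  = (1.960 + 0.842)² · 12² / 1.7²
  = 7.8512 · 144 / 2.89
  = 391.20
Finite-population correction (N = 3490): 391.20 / (1 + (391.20 − 1)/3490) = 351.86.
Round up → n = 352.

n = 352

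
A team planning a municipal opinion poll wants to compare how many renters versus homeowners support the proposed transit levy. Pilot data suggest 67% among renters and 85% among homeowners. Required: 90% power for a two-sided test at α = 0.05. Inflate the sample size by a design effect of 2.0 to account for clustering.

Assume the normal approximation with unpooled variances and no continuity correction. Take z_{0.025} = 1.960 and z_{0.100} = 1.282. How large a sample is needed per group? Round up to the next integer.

n = (z_{α/2} + z_β)² · [p₁(1−p₁) + p₂(1−p₂)] / (p₁ − p₂)²
  = (1.960 + 1.282)² · (0.67·0.33 + 0.85·0.15) / (-0.18)²
  = (3.242)² · (0.2211 + 0.1275) / 0.0324
  = 10.5106 · 0.3486 / 0.0324
  = 113.09
Design effect: 2.0 × 113.09 = 226.17.
Round up → n = 227 per group.

n = 227 per group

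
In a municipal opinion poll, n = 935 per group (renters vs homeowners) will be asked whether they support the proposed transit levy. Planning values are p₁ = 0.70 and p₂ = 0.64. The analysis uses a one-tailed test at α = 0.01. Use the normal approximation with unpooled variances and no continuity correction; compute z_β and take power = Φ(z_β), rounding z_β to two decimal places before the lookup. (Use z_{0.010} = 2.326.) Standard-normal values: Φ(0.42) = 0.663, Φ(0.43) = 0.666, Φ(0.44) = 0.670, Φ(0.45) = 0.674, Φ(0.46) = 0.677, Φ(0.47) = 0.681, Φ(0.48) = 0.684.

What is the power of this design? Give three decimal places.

z_β = |p₁−p₂|·√(n/[p₁q₁+p₂q₂]) − z_α
    = 0.06 · √(935/0.4404) − 2.326
    = 0.06 · 46.0768 − 2.326
    = 2.7646 − 2.326 = 0.4386 → 0.44
Power = Φ(0.44) = 0.670.

Power ≈ 0.670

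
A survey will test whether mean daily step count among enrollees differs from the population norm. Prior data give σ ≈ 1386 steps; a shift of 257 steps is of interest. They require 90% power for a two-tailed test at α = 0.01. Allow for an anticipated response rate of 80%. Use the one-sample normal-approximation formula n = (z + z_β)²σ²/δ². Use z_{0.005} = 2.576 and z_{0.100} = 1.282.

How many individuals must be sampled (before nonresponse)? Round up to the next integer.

n = 542

n = (z_{α/2} + z_β)² · σ² / δ²
  = (2.576 + 1.282)² · 1386² / 257²
  = 14.8842 · 1920996 / 66049
  = 432.90
Adjust for 80% response: 432.90 / 0.80 = 541.12.
Round up → n = 542.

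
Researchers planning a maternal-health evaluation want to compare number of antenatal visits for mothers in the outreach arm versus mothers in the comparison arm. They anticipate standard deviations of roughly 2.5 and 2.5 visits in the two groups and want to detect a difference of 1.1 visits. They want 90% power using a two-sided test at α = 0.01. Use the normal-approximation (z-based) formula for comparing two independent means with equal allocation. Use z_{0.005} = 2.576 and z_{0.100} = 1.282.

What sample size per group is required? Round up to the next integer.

n = 154 per group

n = (z_{α/2} + z_β)² · (σ₁² + σ₂²) / δ²
  = (2.576 + 1.282)² · (2.5² + 2.5² = 12.5) / 1.1²
  = 14.8842 · 12.5 / 1.21
  = 153.76
Round up → n = 154 per group.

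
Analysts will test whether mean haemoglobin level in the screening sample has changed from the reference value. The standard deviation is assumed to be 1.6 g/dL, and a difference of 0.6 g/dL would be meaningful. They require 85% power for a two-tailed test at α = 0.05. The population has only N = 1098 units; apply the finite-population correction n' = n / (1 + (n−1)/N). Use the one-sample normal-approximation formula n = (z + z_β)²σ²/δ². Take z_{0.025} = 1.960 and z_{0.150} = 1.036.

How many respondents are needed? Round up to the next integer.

n = 61

n = (z_{α/2} + z_β)² · σ² / δ²
  = (1.960 + 1.036)² · 1.6² / 0.6²
  = 8.9760 · 2.56 / 0.36
  = 63.83
Finite-population correction (N = 1098): 63.83 / (1 + (63.83 − 1)/1098) = 60.37.
Round up → n = 61.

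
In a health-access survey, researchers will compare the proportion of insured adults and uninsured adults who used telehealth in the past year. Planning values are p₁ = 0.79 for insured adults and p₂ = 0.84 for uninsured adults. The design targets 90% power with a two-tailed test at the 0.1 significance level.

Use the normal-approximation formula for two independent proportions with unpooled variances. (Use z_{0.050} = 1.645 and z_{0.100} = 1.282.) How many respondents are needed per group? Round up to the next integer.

n = (z_{α/2} + z_β)² · [p₁(1−p₁) + p₂(1−p₂)] / (p₁ − p₂)²
  = (1.645 + 1.282)² · (0.79·0.21 + 0.84·0.16) / (-0.05)²
  = (2.927)² · (0.1659 + 0.1344) / 0.0025
  = 8.5673 · 0.3003 / 0.0025
  = 1029.11
Round up → n = 1030 per group.

n = 1030 per group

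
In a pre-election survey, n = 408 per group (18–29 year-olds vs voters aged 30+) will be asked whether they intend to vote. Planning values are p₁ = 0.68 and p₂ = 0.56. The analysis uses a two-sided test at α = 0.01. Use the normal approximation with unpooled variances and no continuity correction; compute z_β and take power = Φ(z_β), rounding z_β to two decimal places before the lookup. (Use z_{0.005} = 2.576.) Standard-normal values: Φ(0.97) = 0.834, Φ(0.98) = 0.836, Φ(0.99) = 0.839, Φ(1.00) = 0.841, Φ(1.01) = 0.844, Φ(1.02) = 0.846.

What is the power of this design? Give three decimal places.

Power ≈ 0.836

z_β = |p₁−p₂|·√(n/[p₁q₁+p₂q₂]) − z_{α/2}
    = 0.12 · √(408/0.4640) − 2.576
    = 0.12 · 29.6532 − 2.576
    = 3.5584 − 2.576 = 0.9824 → 0.98
Power = Φ(0.98) = 0.836.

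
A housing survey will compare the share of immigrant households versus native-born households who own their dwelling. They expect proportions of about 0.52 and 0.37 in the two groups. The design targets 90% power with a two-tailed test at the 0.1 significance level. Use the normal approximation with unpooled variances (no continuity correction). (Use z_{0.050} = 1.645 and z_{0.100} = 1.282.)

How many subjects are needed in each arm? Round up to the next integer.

n = 184 per group

n = (z_{α/2} + z_β)² · [p₁(1−p₁) + p₂(1−p₂)] / (p₁ − p₂)²
  = (1.645 + 1.282)² · (0.52·0.48 + 0.37·0.63) / (0.15)²
  = (2.927)² · (0.2496 + 0.2331) / 0.0225
  = 8.5673 · 0.4827 / 0.0225
  = 183.80
Round up → n = 184 per group.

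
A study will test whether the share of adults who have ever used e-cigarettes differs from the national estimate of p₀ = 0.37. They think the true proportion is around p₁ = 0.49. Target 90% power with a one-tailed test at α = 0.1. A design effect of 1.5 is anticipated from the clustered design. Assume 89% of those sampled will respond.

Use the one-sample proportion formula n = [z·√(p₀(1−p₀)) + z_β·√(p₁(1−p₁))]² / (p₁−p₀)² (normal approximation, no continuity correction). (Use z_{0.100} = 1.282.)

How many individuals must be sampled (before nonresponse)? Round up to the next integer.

n = [z_α·√(p₀q₀) + z_β·√(p₁q₁)]² / (p₁ − p₀)²
  = [1.282·√(0.37·0.63) + 1.282·√(0.49·0.51)]² / (0.12)²
  = [1.282·0.4828 + 1.282·0.4999]² / 0.0144
  = [1.2598]² / 0.0144
  = 110.22
Design effect: 1.5 × 110.22 = 165.33.
Adjust for 89% response: 165.33 / 0.89 = 185.76.
Round up → n = 186.

n = 186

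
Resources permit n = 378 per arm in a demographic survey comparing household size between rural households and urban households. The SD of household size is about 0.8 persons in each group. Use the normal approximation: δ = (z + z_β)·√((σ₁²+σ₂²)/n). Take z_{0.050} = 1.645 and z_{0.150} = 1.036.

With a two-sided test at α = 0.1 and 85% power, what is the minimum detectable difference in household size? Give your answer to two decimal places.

Minimum detectable difference ≈ 0.16 persons

δ = (z_{α/2} + z_β) · √((σ₁²+σ₂²)/n)
  = (1.645 + 1.036) · √(1.28/378)
  = 2.681 · √0.00339
  = 2.681 · 0.0582
  = 0.1560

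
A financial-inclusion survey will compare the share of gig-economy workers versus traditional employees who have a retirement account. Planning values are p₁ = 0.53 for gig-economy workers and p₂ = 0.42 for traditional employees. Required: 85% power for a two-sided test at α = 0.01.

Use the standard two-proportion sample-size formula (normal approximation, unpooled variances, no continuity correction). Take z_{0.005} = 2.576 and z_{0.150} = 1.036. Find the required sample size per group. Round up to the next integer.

n = (z_{α/2} + z_β)² · [p₁(1−p₁) + p₂(1−p₂)] / (p₁ − p₂)²
  = (2.576 + 1.036)² · (0.53·0.47 + 0.42·0.58) / (0.11)²
  = (3.612)² · (0.2491 + 0.2436) / 0.0121
  = 13.0465 · 0.4927 / 0.0121
  = 531.24
Round up → n = 532 per group.

n = 532 per group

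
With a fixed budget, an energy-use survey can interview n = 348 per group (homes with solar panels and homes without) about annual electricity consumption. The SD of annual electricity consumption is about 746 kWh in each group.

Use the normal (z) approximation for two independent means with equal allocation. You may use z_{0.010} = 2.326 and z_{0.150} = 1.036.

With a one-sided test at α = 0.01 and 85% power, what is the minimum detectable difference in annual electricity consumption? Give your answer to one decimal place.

δ = (z_α + z_β) · √((σ₁²+σ₂²)/n)
  = (2.326 + 1.036) · √(1113032/348)
  = 3.362 · √3198.4
  = 3.362 · 56.5541
  = 190.1349

Minimum detectable difference ≈ 190.1 kWh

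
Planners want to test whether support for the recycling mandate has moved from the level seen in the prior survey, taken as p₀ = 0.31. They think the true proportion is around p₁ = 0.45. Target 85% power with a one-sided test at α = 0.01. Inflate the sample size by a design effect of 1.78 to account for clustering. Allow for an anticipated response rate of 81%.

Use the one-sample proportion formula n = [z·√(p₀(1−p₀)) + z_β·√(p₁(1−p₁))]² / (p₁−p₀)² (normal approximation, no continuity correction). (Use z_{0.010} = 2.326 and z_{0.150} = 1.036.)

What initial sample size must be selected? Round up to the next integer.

n = [z_α·√(p₀q₀) + z_β·√(p₁q₁)]² / (p₁ − p₀)²
  = [2.326·√(0.31·0.69) + 1.036·√(0.45·0.55)]² / (0.14)²
  = [2.326·0.4625 + 1.036·0.4975]² / 0.0196
  = [1.5912]² / 0.0196
  = 129.17
Design effect: 1.78 × 129.17 = 229.93.
Adjust for 81% response: 229.93 / 0.81 = 283.86.
Round up → n = 284.

n = 284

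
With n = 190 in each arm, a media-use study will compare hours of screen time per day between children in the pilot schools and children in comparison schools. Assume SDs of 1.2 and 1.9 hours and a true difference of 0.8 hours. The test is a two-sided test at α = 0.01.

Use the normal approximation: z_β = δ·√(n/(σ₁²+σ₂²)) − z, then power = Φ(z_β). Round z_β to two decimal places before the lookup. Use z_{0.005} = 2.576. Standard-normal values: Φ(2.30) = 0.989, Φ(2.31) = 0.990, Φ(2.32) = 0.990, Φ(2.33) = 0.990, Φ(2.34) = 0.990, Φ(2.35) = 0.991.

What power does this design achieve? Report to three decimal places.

Power ≈ 0.990

z_β = δ·√(n/(σ₁²+σ₂²)) − z_{α/2}
    = 0.8 · √(190/5.05) − 2.576
    = 0.8 · 6.13382 − 2.576
    = 4.9071 − 2.576 = 2.3311 → 2.33
Power = Φ(2.33) = 0.990.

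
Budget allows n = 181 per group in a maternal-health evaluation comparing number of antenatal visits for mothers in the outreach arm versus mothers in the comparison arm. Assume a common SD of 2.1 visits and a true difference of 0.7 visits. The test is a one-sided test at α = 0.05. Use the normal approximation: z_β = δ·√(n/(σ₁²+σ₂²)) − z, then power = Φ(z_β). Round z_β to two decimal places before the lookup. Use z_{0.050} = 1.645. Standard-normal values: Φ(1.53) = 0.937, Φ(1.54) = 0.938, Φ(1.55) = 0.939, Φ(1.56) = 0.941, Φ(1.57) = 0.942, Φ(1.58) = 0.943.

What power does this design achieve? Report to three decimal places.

z_β = δ·√(n/(σ₁²+σ₂²)) − z_α
    = 0.7 · √(181/8.82) − 1.645
    = 0.7 · 4.53007 − 1.645
    = 3.1710 − 1.645 = 1.5260 → 1.53
Power = Φ(1.53) = 0.937.

Power ≈ 0.937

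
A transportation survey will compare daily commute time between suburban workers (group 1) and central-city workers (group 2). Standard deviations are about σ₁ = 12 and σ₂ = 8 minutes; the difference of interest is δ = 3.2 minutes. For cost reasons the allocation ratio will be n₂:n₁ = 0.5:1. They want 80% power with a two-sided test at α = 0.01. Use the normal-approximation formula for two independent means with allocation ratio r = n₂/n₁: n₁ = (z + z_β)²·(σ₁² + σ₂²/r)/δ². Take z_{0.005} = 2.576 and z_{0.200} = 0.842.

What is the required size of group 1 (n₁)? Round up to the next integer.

n₁ = (z_{α/2} + z_β)² · (σ₁² + σ₂²/r) / δ²
   = (2.576 + 0.842)² · (12² + 8²/0.5) / 3.2²
   = 11.6827 · (144 + 128) / 10.24
   = 11.6827 · 272 / 10.24
   = 310.32
Round up → n₁ = 311; n₂ = r·n₁ = 0.5 × 311 = 156.

n₁ = 311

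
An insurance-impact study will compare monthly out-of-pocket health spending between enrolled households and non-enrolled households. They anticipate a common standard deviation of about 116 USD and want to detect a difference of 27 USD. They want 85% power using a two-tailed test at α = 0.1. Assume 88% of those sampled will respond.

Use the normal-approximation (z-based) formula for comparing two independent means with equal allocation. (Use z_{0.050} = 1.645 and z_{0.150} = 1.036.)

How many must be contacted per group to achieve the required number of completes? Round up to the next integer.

n = (z_{α/2} + z_β)² · (σ₁² + σ₂²) / δ²
  = (1.645 + 1.036)² · (2·116² = 26912) / 27²
  = 7.1878 · 26912 / 729
  = 265.35
Adjust for 88% response: 265.35 / 0.88 = 301.53.
Round up → n = 302 per group.

n = 302 per group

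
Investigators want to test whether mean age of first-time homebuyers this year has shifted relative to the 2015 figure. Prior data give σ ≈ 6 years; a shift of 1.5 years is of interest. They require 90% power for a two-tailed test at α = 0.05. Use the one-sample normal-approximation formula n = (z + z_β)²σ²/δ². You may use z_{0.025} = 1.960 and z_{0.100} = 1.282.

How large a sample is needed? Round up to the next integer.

n = (z_{α/2} + z_β)² · σ² / δ²
  = (1.960 + 1.282)² · 6² / 1.5²
  = 10.5106 · 36 / 2.25
  = 168.17
Round up → n = 169.

n = 169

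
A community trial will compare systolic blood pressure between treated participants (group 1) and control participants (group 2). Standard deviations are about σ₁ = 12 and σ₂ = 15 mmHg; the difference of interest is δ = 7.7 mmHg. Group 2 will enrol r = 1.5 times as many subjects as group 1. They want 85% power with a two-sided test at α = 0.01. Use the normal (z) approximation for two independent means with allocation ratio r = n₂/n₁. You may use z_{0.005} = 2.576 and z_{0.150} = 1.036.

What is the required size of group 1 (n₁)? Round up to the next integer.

n₁ = (z_{α/2} + z_β)² · (σ₁² + σ₂²/r) / δ²
   = (2.576 + 1.036)² · (12² + 15²/1.5) / 7.7²
   = 13.0465 · (144 + 150) / 59.29
   = 13.0465 · 294 / 59.29
   = 64.69
Round up → n₁ = 65; n₂ = r·n₁ = 1.5 × 65 = 98.

n₁ = 65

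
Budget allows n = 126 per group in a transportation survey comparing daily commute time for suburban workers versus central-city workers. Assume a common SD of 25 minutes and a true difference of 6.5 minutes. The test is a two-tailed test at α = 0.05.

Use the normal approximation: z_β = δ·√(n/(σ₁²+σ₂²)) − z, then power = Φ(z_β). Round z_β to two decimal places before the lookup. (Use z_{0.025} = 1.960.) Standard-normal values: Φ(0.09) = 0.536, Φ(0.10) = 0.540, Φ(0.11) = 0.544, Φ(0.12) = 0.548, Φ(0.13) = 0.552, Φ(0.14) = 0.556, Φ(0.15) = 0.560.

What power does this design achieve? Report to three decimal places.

Power ≈ 0.540

z_β = δ·√(n/(σ₁²+σ₂²)) − z_{α/2}
    = 6.5 · √(126/1250) − 1.960
    = 6.5 · 0.31749 − 1.960
    = 2.0637 − 1.960 = 0.1037 → 0.10
Power = Φ(0.10) = 0.540.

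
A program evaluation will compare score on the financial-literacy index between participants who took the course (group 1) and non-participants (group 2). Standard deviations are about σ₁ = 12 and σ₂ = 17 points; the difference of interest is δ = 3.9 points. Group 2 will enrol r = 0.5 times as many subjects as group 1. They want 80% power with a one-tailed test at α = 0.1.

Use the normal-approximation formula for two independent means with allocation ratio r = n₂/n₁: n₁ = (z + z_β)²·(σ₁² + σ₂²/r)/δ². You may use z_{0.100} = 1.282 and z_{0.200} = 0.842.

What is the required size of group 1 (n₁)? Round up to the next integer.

n₁ = (z_α + z_β)² · (σ₁² + σ₂²/r) / δ²
   = (1.282 + 0.842)² · (12² + 17²/0.5) / 3.9²
   = 4.5114 · (144 + 578) / 15.21
   = 4.5114 · 722 / 15.21
   = 214.15
Round up → n₁ = 215; n₂ = r·n₁ = 0.5 × 215 = 108.

n₁ = 215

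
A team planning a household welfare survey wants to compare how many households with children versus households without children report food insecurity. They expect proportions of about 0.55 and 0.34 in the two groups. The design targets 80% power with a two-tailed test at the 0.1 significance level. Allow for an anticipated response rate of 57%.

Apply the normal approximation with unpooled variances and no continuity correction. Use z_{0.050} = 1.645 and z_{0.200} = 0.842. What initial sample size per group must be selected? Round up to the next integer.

n = (z_{α/2} + z_β)² · [p₁(1−p₁) + p₂(1−p₂)] / (p₁ − p₂)²
  = (1.645 + 0.842)² · (0.55·0.45 + 0.34·0.66) / (0.21)²
  = (2.487)² · (0.2475 + 0.2244) / 0.0441
  = 6.1852 · 0.4719 / 0.0441
  = 66.19
Adjust for 57% response: 66.19 / 0.57 = 116.11.
Round up → n = 117 per group.

n = 117 per group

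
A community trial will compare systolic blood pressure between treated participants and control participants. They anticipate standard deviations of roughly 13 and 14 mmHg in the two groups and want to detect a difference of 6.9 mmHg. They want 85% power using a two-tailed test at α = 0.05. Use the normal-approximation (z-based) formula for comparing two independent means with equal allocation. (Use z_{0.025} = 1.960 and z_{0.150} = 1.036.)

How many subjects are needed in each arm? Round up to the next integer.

n = 69 per group

n = (z_{α/2} + z_β)² · (σ₁² + σ₂²) / δ²
  = (1.960 + 1.036)² · (13² + 14² = 365) / 6.9²
  = 8.9760 · 365 / 47.61
  = 68.81
Round up → n = 69 per group.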